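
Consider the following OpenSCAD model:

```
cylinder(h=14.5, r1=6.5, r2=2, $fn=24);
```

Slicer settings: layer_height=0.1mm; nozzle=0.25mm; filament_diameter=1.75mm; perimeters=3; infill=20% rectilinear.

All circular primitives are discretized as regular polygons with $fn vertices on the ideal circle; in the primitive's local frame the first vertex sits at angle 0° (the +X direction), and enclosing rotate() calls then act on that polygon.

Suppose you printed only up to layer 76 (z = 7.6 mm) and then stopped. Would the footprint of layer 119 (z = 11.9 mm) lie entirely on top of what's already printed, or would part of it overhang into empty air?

Compare the two slices. At z = 7.6: the cone: at t=0.524 of its height the radius interpolates to r₁+(r₂−r₁)t = 4.141, giving a regular 24-gon of that circumradius (area = (24/2)·4.141²·sin(360°/24) = 53.27 mm²). At z = 11.9: the cone: at t=0.821 of its height the radius interpolates to r₁+(r₂−r₁)t = 2.807, giving a regular 24-gon of that circumradius (area = (24/2)·2.807²·sin(360°/24) = 24.47 mm²). Checking containment: the cross-section at z = 11.9 is a subset of the cross-section at z = 7.6.

entirely on top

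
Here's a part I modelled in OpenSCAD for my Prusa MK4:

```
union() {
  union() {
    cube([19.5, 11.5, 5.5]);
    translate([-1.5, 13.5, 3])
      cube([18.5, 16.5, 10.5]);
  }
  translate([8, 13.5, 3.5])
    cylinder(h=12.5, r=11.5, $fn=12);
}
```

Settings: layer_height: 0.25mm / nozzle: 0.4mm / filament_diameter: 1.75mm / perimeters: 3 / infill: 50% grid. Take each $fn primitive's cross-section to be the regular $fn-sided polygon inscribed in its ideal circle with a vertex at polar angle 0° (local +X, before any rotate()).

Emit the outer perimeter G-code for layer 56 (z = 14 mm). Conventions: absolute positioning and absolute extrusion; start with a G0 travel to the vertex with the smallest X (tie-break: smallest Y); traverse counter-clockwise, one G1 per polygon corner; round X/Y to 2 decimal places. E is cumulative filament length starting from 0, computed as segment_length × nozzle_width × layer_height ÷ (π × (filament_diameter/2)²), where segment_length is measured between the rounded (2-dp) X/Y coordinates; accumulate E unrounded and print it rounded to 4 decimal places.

G0 X-3.50 Y13.50 Z14.00
G1 X-1.96 Y7.75 E0.2475
G1 X2.25 Y3.54 E0.4950
G1 X8.00 Y2.00 E0.7425
G1 X13.75 Y3.54 E0.9900
G1 X17.96 Y7.75 E1.2375
G1 X19.50 Y13.50 E1.4850
G1 X17.96 Y19.25 E1.7325
G1 X13.75 Y23.46 E1.9800
G1 X8.00 Y25.00 E2.2275
G1 X2.25 Y23.46 E2.4750
G1 X-1.96 Y19.25 E2.7225
G1 X-3.50 Y13.50 E2.9700

At z = 14 mm: the cube is absent (z outside [0, 5.5]); the cube at (-1.5, 13.5) does not reach this height (z outside [3, 13.5]); Combining (union): nothing is present at this height; the cylinder at (8, 13.5): section is a regular 12-gon, circumradius r=11.5; Taking the union: only the r=11.5 cylinder at (8, 13.5) is present, so the union is just that shape — 1 connected region. The outline is a single polygon with 12 vertices. Extrusion per mm of travel: 0.4 × 0.25 / (π × 0.875²) = 0.041575. Accumulating E over each segment gives final E = 2.9700.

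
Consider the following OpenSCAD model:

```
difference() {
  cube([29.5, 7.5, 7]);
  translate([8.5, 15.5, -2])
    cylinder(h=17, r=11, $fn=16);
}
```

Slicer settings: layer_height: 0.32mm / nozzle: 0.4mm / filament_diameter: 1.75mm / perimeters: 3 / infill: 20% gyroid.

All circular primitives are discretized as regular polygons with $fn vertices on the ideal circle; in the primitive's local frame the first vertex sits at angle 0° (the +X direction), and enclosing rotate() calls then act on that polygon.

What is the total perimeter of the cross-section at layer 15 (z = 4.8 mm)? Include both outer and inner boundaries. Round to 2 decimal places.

75.48 mm

At z = 4.8 mm: the 29.5×7.5 cube contributes its full rectangle (perimeter 74.00 mm); the r=11 cylinder at (8.5, 15.5) contributes a regular 16-gon of circumradius 11 (perimeter = 2·16·11.000·sin(180°/16) = 68.67 mm); Taking the first minus the rest: starting from the 29.5×7.5 cube, the r=11 cylinder at (8.5, 15.5) partially overlaps it — only the 28.73 mm² overlap (of its 370.44 mm²) is removed, clipping the outline — boundary = 75.48 mm. Overall, the cross-section is a single solid region. Total boundary length (outer) = 75.48 mm.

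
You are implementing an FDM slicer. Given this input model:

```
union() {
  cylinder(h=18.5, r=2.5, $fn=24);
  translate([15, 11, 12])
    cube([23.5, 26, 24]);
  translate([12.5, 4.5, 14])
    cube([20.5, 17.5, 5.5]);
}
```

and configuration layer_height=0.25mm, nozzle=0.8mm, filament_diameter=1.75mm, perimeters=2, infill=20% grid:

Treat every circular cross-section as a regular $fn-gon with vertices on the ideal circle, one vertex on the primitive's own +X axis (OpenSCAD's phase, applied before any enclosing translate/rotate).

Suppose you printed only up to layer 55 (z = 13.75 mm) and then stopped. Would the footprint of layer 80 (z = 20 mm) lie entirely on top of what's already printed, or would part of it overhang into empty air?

Compare the two slices. At z = 13.75: the r=2.5 cylinder contributes a regular 24-gon of circumradius 2.5 (area = (24/2)·2.500²·sin(360°/24) = 19.41 mm²); the cube at (15, 11) is present — its section is the full 23.5×26 rectangle (area 611.00 mm²); the cube at (12.5, 4.5) does not reach this height (z outside [14, 19.5]); Taking the union: the 2 present regions are separate (no shared area or edge), so areas and boundary lengths simply add and each stays a separate island — area = 630.41 mm². At z = 20: the cylinder does not reach this height (z outside [0, 18.5]); the cube at (15, 11) (footprint 23.5×26) is included at this height (area 611.00 mm²); the cube at (12.5, 4.5) does not reach this height (z outside [14, 19.5]); Taking the union: only the 23.5×26 cube at (15, 11) is present, so the union is just that shape — area = 611.00 mm². Checking containment: the cross-section at z = 20 is a subset of the cross-section at z = 13.75.

entirely on top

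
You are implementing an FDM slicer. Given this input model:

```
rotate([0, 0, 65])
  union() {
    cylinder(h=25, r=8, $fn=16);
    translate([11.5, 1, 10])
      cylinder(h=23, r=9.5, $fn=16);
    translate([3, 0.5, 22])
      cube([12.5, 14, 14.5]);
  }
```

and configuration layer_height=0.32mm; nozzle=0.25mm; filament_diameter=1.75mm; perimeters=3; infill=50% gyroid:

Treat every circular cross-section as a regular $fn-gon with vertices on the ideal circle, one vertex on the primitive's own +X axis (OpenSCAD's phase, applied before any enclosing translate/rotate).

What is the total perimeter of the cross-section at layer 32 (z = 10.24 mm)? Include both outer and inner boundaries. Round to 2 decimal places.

At z = 10.24 mm: the r=8 cylinder contributes a regular 16-gon of circumradius 8 (perimeter = 2·16·8.000·sin(180°/16) = 49.94 mm); the cylinder at (11.5, 1): section is a regular 16-gon, circumradius r=9.5 (perimeter = 2·16·9.500·sin(180°/16) = 59.31 mm); the cube at (3, 0.5) does not reach this height (z outside [22, 36.5]); Merging all regions: the regions partially overlap (shared area 50.73 mm²), so the edge portions inside another operand are dropped and the merged outline is re-measured after clipping — boundary = 80.24 mm; (rotated 65° about Z; rotation is an isometry so areas/perimeters/island counts are preserved). Overall, the cross-section is a single solid region. Total boundary length (outer) = 80.24 mm.

80.24 mm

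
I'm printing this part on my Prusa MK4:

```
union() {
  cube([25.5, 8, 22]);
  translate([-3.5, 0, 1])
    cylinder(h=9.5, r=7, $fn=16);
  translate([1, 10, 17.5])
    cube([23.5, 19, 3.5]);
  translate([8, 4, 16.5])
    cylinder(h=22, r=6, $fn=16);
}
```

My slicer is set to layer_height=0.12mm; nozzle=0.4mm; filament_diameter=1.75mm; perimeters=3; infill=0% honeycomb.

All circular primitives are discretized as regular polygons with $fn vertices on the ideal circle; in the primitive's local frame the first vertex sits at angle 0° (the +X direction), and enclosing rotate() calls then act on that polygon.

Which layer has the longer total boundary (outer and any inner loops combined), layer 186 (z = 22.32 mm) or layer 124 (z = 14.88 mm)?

layer 124 (z = 14.88 mm)

Layer 186 (z = 22.32): the cube is absent (z outside [0, 22]); the cylinder at (-3.5, 0) is absent (z outside [1, 10.5]); the cube at (1, 10) is absent (z outside [17.5, 21]); the cylinder at (8, 4): section is a regular 16-gon, circumradius r=6 (perimeter = 2·16·6.000·sin(180°/16) = 37.46 mm); Combining (union): only the r=6 cylinder at (8, 4) is present, so the union is just that shape — boundary = 37.46 mm. So its perimeter = 37.46 mm. Layer 124 (z = 14.88): the cube is present — its section is the full 25.5×8 rectangle (perimeter 67.00 mm); the cylinder at (-3.5, 0) is absent (z outside [1, 10.5]); the cube at (1, 10) is absent (z outside [17.5, 21]); the cylinder at (8, 4) does not reach this height (z outside [16.5, 38.5]); Merging all regions: only the 25.5×8 cube is present, so the union is just that shape — boundary = 67.00 mm. So its perimeter = 67.00 mm. Layer 124 is larger (67.00 vs 37.46 mm).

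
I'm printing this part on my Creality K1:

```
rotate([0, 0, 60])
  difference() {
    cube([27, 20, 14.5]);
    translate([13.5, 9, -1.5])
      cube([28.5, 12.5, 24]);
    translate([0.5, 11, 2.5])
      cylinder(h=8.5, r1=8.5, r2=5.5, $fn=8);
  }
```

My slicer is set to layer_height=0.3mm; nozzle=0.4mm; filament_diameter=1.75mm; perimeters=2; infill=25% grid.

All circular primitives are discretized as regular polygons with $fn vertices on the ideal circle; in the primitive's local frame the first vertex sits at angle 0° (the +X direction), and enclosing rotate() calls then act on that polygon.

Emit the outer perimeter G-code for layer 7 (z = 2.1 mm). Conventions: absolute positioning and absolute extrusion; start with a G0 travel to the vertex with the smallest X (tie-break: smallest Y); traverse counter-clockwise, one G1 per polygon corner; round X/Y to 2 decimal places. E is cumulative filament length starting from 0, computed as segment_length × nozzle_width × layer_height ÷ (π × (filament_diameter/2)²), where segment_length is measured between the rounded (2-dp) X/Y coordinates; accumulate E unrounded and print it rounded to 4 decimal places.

G0 X-17.32 Y10.00 Z2.10
G1 X0.00 Y0.00 E0.9978
G1 X13.50 Y23.38 E2.3447
G1 X5.71 Y27.88 E2.7935
G1 X-1.04 Y16.19 E3.4670
G1 X-10.57 Y21.69 E4.0159
G1 X-17.32 Y10.00 E4.6894

At z = 2.1 mm: the 27×20 cube contributes its full rectangle; the cube at (13.5, 9) is present — its section is the full 28.5×12.5 rectangle; the cone at (0.5, 11) does not reach this height (z outside [2.5, 11]); After the difference (first − rest): starting from the 27×20 cube, the 28.5×12.5 cube at (13.5, 9) partially overlaps it — only the 148.50 mm² overlap (of its 356.25 mm²) is removed, clipping the outline — 1 connected region; (rotated 60° about Z; rotation is an isometry so areas/perimeters/island counts are preserved). The outline is a single polygon with 6 vertices. Extrusion per mm of travel: 0.4 × 0.3 / (π × 0.875²) = 0.049890. Accumulating E over each segment gives final E = 4.6894.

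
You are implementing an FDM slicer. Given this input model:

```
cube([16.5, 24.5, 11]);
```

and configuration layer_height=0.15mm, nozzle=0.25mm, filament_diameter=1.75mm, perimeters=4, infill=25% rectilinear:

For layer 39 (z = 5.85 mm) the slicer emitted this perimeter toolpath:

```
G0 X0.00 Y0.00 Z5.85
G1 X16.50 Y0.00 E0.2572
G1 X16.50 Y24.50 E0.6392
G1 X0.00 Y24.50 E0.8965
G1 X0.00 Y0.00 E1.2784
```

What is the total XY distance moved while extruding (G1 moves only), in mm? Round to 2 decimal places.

Sum the Euclidean lengths of each G1 segment: total = 82.00 mm.

82.00 mm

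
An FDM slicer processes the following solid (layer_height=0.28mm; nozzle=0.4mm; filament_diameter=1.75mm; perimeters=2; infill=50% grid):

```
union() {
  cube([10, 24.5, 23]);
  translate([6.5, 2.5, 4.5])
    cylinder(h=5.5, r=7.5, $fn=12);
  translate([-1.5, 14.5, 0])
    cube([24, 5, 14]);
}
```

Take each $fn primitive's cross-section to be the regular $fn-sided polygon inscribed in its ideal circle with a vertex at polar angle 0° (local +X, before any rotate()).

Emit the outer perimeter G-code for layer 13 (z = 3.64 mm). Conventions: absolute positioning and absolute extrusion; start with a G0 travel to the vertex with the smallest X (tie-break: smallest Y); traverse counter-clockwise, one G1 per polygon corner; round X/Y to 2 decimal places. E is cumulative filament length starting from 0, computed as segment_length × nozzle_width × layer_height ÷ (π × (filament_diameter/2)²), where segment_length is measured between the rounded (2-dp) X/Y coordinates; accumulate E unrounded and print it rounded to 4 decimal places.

At z = 3.64 mm: the cube (footprint 10×24.5) is included at this height; the cylinder at (6.5, 2.5) does not reach this height (z outside [4.5, 10]); the 24×5 cube at (-1.5, 14.5) contributes its full rectangle; Taking the union: the regions partially overlap (shared area 50.00 mm²), so overlapping operands fuse into one piece — 1 connected region. The outline is a single polygon with 12 vertices. Extrusion per mm of travel: 0.4 × 0.28 / (π × 0.875²) = 0.046564. Accumulating E over each segment gives final E = 4.5167.

G0 X-1.50 Y14.50 Z3.64
G1 X0.00 Y14.50 E0.0698
G1 X0.00 Y0.00 E0.7450
G1 X10.00 Y0.00 E1.2107
G1 X10.00 Y14.50 E1.8858
G1 X22.50 Y14.50 E2.4679
G1 X22.50 Y19.50 E2.7007
G1 X10.00 Y19.50 E3.2828
G1 X10.00 Y24.50 E3.5156
G1 X0.00 Y24.50 E3.9812
G1 X0.00 Y19.50 E4.2141
G1 X-1.50 Y19.50 E4.2839
G1 X-1.50 Y14.50 E4.5167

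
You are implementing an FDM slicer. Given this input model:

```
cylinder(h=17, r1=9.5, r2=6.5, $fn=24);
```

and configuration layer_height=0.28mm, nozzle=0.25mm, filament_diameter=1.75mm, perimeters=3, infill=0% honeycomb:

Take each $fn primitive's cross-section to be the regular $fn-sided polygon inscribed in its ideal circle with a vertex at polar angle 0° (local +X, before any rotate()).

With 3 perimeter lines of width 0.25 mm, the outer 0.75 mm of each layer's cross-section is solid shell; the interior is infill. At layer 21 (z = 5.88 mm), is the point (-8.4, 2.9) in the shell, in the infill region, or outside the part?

At z = 5.88 mm: the cone (r1=9.5→r2=6.5) has section circumradius 8.462 here — a regular 24-gon. Overall, the cross-section is a single solid region. The nearest boundary edge runs (-7.33, 4.23)→(-8.17, 2.19); distance from the point to it = 0.48 mm. The point is not inside any of the regions above, so it lies outside the cross-section (0.48 mm from the nearest boundary).

outside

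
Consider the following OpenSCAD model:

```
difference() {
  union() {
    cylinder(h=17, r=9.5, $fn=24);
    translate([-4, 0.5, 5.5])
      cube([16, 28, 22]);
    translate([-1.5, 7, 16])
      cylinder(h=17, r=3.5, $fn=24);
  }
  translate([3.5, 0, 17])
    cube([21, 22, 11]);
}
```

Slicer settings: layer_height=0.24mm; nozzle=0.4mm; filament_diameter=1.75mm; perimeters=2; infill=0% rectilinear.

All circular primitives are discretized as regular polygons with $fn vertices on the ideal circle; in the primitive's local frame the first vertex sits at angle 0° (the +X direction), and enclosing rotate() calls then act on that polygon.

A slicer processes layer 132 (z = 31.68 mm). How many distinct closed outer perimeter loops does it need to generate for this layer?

1

At z = 31.68 mm: the cylinder is not intersected at this z (z outside [0, 17]); the cube at (-4, 0.5) does not reach this height (z outside [5.5, 27.5]); the r=3.5 cylinder at (-1.5, 7) contributes a regular 24-gon of circumradius 3.5; Combining (union): only the r=3.5 cylinder at (-1.5, 7) is present, so the union is just that shape — 1 connected region; the cube at (3.5, 0) is not intersected at this z (z outside [17, 28]); Subtracting the remaining from the first: none of the subtracted shapes is present at this height, so the result so far is unchanged — 1 connected region. The result has 1 disconnected region.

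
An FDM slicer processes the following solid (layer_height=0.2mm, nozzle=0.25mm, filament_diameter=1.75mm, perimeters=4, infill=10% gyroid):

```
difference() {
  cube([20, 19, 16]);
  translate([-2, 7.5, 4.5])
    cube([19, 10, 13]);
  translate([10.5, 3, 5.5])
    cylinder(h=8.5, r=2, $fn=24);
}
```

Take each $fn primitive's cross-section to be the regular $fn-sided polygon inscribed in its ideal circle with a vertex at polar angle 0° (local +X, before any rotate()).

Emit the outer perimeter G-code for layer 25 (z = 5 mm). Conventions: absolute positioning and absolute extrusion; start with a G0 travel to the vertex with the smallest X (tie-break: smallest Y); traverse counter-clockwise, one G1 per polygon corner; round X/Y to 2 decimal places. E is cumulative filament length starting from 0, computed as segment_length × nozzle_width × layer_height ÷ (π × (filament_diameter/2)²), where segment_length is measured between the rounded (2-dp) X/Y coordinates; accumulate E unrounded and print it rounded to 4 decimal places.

At z = 5 mm: the cube is present — its section is the full 20×19 rectangle; the 19×10 cube at (-2, 7.5) contributes its full rectangle; the cylinder at (10.5, 3) is not intersected at this z (z outside [5.5, 14]); Taking the first minus the rest: starting from the 20×19 cube, the 19×10 cube at (-2, 7.5) partially overlaps it — only the 170.00 mm² overlap (of its 190.00 mm²) is removed, clipping the outline — 1 connected region. The outline is a single polygon with 8 vertices. Extrusion per mm of travel: 0.25 × 0.2 / (π × 0.875²) = 0.020788. Accumulating E over each segment gives final E = 2.3282.

G0 X0.00 Y0.00 Z5.00
G1 X20.00 Y0.00 E0.4158
G1 X20.00 Y19.00 E0.8107
G1 X0.00 Y19.00 E1.2265
G1 X0.00 Y17.50 E1.2576
G1 X17.00 Y17.50 E1.6110
G1 X17.00 Y7.50 E1.8189
G1 X0.00 Y7.50 E2.1723
G1 X0.00 Y0.00 E2.3282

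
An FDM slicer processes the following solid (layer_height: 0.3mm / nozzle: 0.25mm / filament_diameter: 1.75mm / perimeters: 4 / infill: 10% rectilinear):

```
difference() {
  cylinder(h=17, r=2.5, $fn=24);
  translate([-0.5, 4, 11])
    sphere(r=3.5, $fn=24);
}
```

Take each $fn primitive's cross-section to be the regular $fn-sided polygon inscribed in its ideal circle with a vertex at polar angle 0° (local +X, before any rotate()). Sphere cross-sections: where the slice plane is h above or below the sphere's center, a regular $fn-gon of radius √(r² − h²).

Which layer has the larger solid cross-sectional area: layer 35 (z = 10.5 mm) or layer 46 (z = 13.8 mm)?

Layer 35 (z = 10.5): the r=2.5 cylinder gives a regular 24-gon of circumradius 2.5 (constant along its height) (area = (24/2)·2.500²·sin(360°/24) = 19.41 mm²); the r=3.5 sphere at (-0.5, 4) contributes a regular 24-gon of circumradius √(3.5²−0.5²) = 3.464 (area = (24/2)·3.464²·sin(360°/24) = 37.27 mm²); After the difference (first − rest): starting from the r=2.5 cylinder (19.41 mm²), the r=3.5 sphere at (-0.5, 4) partially overlaps it — only the 5.59 mm² overlap (of its 37.27 mm²) is removed, clipping the outline — area = 13.82 mm². So its area = 13.82 mm². Layer 46 (z = 13.8): the r=2.5 cylinder gives a regular 24-gon of circumradius 2.5 (constant along its height) (area = (24/2)·2.500²·sin(360°/24) = 19.41 mm²); the sphere at (-0.5, 4): section is a regular 24-gon, circumradius = √(r²−h²) = √(3.5²−2.8²) = 2.100 (area = (24/2)·2.100²·sin(360°/24) = 13.70 mm²); Taking the first minus the rest: starting from the r=2.5 cylinder (19.41 mm²), the r=3.5 sphere at (-0.5, 4) partially overlaps it — only the 0.79 mm² overlap (of its 13.70 mm²) is removed, clipping the outline — area = 18.62 mm². So its area = 18.62 mm². Layer 46 is larger (18.62 vs 13.82 mm²).

layer 46 (z = 13.8 mm)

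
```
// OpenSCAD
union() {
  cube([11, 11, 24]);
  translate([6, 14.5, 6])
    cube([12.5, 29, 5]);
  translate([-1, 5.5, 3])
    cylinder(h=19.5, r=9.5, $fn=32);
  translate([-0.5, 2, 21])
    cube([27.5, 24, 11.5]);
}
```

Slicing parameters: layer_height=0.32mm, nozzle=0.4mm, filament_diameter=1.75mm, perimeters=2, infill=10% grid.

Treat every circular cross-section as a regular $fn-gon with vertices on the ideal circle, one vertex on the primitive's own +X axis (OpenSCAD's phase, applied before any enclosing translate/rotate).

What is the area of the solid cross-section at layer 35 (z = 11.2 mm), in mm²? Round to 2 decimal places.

315.73 mm²

At z = 11.2 mm: the 11×11 cube contributes its full rectangle (area 121.00 mm²); the cube at (6, 14.5) does not reach this height (z outside [6, 11]); the cylinder at (-1, 5.5): section is a regular 32-gon, circumradius r=9.5 (area = (32/2)·9.500²·sin(360°/32) = 281.71 mm²); the cube at (-0.5, 2) is not intersected at this z (z outside [21, 32.5]); Taking the union: the regions partially overlap — summed areas 402.71 mm² minus the doubly-counted overlap 86.98 mm² gives 315.73 mm² — area = 315.73 mm². Overall, the cross-section is a single solid region. Net area = 315.73 mm².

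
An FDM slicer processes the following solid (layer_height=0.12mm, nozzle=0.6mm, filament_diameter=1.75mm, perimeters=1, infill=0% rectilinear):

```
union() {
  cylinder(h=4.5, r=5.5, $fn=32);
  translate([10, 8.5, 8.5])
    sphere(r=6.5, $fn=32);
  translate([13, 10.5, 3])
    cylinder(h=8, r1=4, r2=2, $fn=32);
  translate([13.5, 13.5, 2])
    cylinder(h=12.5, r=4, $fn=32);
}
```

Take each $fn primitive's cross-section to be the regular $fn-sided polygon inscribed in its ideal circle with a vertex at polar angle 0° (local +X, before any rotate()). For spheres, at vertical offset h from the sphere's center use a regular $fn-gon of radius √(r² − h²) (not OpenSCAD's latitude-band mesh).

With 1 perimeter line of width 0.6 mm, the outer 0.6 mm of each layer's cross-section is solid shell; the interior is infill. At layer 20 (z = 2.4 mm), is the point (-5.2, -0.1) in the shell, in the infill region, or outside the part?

shell

At z = 2.4 mm: the r=5.5 cylinder gives a regular 32-gon of circumradius 5.5 (constant along its height); the r=6.5 sphere at (10, 8.5) contributes a regular 32-gon of circumradius √(6.5²−6.1²) = 2.245; the cone at (13, 10.5) is absent (z outside [3, 11]); the r=4 cylinder at (13.5, 13.5) contributes a regular 32-gon of circumradius 4; Taking the union: the regions partially overlap (shared area 0.09 mm²), so overlapping operands fuse into one piece — 2 connected regions. Overall, the cross-section has 2 separate islands. The nearest boundary edge runs (-5.39, -1.07)→(-5.50, 0.00); distance from the point to it = 0.29 mm. (Shell/infill is judged within the island containing the point — the largest one.) The point is inside the cross-section, 0.29 mm from the nearest boundary — within the 0.6 mm shell band (1 × 0.6).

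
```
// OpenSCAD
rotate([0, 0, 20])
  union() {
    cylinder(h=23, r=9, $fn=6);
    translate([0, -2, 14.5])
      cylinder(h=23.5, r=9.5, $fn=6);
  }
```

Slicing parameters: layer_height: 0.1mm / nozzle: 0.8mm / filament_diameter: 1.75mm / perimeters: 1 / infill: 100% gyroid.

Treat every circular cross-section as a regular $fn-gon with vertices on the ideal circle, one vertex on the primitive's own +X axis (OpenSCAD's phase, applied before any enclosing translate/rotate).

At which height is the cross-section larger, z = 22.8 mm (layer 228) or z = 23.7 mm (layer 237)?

Layer 228 (z = 22.8): the r=9 cylinder gives a regular 6-gon of circumradius 9 (constant along its height) (area = (6/2)·9.000²·sin(360°/6) = 210.44 mm²); the cylinder at (0, -2): section is a regular 6-gon, circumradius r=9.5 (area = (6/2)·9.500²·sin(360°/6) = 234.48 mm²); Merging all regions: the regions partially overlap — summed areas 444.92 mm² minus the doubly-counted overlap 186.40 mm² gives 258.52 mm² — area = 258.52 mm²; (rotated 20° about Z; rotation is an isometry so areas/perimeters/island counts are preserved). So its area = 258.52 mm². Layer 237 (z = 23.7): the cylinder is not intersected at this z (z outside [0, 23]); the r=9.5 cylinder at (0, -2) contributes a regular 6-gon of circumradius 9.5 (area = (6/2)·9.500²·sin(360°/6) = 234.48 mm²); Taking the union: only the r=9.5 cylinder at (0, -2) is present, so the union is just that shape — area = 234.48 mm²; (whole slice rotated 20° about Z — lengths, areas and connectivity unchanged). So its area = 234.48 mm². Layer 228 is larger (258.52 vs 234.48 mm²).

layer 228 (z = 22.8 mm)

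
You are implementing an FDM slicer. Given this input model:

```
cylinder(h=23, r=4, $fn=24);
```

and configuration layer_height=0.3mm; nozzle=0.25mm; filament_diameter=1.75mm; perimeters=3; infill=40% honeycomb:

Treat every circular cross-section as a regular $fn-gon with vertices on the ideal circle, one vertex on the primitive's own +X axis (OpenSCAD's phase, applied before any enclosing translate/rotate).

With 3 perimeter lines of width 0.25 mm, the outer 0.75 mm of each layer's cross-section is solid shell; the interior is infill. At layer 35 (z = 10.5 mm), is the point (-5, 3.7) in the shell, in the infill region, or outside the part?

outside

At z = 10.5 mm: the r=4 cylinder contributes a regular 24-gon of circumradius 4. Overall, the cross-section is a single solid region. The nearest boundary edge runs (-2.83, 2.83)→(-3.46, 2.00); distance from the point to it = 2.25 mm. The point is not inside any of the regions above, so it lies outside the cross-section (2.25 mm from the nearest boundary).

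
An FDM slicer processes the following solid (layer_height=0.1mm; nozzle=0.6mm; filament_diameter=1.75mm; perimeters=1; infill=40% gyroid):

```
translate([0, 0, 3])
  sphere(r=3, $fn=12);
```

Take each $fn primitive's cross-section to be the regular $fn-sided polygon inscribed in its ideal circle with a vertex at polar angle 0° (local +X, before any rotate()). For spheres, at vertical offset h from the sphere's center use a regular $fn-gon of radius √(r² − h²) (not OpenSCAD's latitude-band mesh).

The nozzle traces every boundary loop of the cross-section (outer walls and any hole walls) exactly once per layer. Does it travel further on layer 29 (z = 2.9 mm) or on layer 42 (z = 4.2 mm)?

layer 29 (z = 2.9 mm)

Layer 29 (z = 2.9): the r=3 sphere contributes a regular 12-gon of circumradius √(3²−0.1²) = 2.998 (perimeter = 2·12·2.998·sin(180°/12) = 18.62 mm). So its perimeter = 18.62 mm. Layer 42 (z = 4.2): the r=3 sphere slices to a regular 12-gon of circumradius 2.750 (√(r²−h²) with h=1.2 from center) (perimeter = 2·12·2.750·sin(180°/12) = 17.08 mm). So its perimeter = 17.08 mm. Layer 29 is larger (18.62 vs 17.08 mm).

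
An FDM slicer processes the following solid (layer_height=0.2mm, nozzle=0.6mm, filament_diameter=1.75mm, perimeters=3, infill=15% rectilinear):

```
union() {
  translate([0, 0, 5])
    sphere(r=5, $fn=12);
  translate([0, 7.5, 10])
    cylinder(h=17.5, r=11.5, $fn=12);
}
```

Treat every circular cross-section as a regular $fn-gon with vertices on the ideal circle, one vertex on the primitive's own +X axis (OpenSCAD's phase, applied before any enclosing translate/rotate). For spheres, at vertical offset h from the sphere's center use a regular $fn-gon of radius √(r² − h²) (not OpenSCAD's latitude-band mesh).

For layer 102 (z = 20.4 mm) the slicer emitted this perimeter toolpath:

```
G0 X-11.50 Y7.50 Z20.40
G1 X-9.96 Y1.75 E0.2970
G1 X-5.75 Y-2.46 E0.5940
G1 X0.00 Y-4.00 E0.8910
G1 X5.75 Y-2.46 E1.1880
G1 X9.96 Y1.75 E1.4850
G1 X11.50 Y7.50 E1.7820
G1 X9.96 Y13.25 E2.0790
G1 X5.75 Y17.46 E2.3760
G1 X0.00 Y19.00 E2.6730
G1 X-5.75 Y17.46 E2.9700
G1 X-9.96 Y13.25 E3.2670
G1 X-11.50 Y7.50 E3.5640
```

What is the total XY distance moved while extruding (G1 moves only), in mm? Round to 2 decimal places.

Sum the Euclidean lengths of each G1 segment: total = 71.44 mm.

71.44 mm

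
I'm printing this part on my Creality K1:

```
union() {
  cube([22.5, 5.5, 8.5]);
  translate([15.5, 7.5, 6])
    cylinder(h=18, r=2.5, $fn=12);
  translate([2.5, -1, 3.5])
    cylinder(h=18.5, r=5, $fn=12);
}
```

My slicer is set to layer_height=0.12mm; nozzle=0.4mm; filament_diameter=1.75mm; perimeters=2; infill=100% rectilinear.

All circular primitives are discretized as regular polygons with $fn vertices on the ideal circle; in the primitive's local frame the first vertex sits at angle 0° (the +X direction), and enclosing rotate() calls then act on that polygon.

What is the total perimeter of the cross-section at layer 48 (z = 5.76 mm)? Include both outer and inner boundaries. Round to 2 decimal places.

At z = 5.76 mm: the cube is present — its section is the full 22.5×5.5 rectangle (perimeter 56.00 mm); the cylinder at (15.5, 7.5) does not reach this height (z outside [6, 24]); the cylinder at (2.5, -1): section is a regular 12-gon, circumradius r=5 (perimeter = 2·12·5.000·sin(180°/12) = 31.06 mm); Combining (union): the regions partially overlap (shared area 23.05 mm²), so the edge portions inside another operand are dropped and the merged outline is re-measured after clipping — boundary = 67.18 mm. Overall, the cross-section is a single solid region. Total boundary length (outer) = 67.18 mm.

67.18 mm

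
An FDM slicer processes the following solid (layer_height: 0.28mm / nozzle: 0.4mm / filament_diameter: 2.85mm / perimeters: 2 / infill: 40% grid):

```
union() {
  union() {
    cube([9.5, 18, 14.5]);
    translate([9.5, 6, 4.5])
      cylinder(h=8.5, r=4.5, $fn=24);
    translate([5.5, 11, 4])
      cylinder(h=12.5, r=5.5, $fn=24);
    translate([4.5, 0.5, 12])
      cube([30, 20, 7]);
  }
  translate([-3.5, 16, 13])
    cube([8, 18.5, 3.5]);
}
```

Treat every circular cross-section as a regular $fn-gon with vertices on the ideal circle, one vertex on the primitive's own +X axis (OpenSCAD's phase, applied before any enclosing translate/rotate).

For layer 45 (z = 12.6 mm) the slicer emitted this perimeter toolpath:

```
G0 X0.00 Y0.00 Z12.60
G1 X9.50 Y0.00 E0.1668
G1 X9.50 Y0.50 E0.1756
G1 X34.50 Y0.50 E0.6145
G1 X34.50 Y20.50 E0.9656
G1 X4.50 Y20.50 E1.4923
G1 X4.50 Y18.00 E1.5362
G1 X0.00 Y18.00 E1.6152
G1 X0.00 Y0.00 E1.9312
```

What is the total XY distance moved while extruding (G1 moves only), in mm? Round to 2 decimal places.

Sum the Euclidean lengths of each G1 segment: total = 110.00 mm.

110.00 mm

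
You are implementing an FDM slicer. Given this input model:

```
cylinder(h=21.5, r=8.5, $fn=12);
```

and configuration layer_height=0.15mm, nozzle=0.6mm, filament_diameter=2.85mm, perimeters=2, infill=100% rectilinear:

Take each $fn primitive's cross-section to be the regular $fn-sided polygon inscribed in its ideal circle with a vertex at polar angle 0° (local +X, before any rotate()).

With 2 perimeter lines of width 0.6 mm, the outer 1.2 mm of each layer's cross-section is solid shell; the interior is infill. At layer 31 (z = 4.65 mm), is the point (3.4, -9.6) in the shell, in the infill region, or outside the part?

At z = 4.65 mm: the r=8.5 cylinder gives a regular 12-gon of circumradius 8.5 (constant along its height). Overall, the cross-section is a single solid region. The nearest boundary edge runs (-0.00, -8.50)→(4.25, -7.36); distance from the point to it = 1.94 mm. The point is not inside any of the regions above, so it lies outside the cross-section (1.94 mm from the nearest boundary).

outside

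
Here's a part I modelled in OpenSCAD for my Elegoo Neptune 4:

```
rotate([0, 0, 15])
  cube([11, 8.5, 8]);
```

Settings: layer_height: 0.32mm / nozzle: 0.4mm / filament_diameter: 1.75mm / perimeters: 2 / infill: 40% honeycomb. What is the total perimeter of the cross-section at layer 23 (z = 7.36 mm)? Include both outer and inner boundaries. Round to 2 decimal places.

39.00 mm

At z = 7.36 mm: the cube (footprint 11×8.5) is included at this height (perimeter 39.00 mm); (whole slice rotated 15° about Z — lengths, areas and connectivity unchanged). Overall, the cross-section is a single solid region. Total boundary length (outer) = 39.00 mm.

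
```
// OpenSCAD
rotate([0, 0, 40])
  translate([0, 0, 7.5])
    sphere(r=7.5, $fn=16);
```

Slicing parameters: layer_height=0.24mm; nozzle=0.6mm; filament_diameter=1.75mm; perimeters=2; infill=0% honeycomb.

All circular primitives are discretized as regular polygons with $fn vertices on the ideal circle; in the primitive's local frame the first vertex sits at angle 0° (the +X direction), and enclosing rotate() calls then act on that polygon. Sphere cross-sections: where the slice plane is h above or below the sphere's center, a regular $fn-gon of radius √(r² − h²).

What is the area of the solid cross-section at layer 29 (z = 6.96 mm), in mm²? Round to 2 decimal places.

171.31 mm²

At z = 6.96 mm: the sphere: section is a regular 16-gon, circumradius = √(r²−h²) = √(7.5²−0.54²) = 7.481 (area = (16/2)·7.481²·sin(360°/16) = 171.31 mm²); (whole slice rotated 40° about Z — lengths, areas and connectivity unchanged). Overall, the cross-section is a single solid region. Net area = 171.31 mm².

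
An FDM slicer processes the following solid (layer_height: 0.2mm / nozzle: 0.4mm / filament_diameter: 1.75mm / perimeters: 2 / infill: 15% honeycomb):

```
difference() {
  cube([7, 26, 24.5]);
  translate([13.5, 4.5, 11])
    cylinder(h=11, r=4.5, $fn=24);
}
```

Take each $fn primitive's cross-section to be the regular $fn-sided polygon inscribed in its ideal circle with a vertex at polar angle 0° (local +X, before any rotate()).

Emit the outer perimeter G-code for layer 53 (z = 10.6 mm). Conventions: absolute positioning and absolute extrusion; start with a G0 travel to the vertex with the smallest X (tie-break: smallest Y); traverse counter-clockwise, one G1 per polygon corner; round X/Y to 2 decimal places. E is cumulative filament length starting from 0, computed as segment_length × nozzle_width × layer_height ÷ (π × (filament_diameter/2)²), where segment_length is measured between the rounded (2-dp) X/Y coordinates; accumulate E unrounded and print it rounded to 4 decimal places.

G0 X0.00 Y0.00 Z10.60
G1 X7.00 Y0.00 E0.2328
G1 X7.00 Y26.00 E1.0976
G1 X0.00 Y26.00 E1.3304
G1 X0.00 Y0.00 E2.1952

At z = 10.6 mm: the 7×26 cube contributes its full rectangle; the cylinder at (13.5, 4.5) does not reach this height (z outside [11, 22]); Subtracting the remaining from the first: none of the subtracted shapes is present at this height, so the 7×26 cube is unchanged — 1 connected region. The outline is a single polygon with 4 vertices. Extrusion per mm of travel: 0.4 × 0.2 / (π × 0.875²) = 0.033260. Accumulating E over each segment gives final E = 2.1952.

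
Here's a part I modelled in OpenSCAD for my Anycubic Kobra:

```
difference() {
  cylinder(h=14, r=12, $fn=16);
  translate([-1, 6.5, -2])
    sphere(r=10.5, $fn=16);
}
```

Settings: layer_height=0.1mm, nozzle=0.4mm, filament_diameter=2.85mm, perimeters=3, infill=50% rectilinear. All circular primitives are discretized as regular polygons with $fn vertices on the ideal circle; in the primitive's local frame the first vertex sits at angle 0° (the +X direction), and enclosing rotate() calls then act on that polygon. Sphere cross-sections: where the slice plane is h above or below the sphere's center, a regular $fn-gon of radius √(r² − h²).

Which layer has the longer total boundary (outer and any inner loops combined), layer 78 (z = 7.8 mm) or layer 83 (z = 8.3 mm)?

Layer 78 (z = 7.8): the r=12 cylinder contributes a regular 16-gon of circumradius 12 (perimeter = 2·16·12.000·sin(180°/16) = 74.91 mm); the sphere at (-1, 6.5): section is a regular 16-gon, circumradius = √(r²−h²) = √(10.5²−9.8²) = 3.770 (perimeter = 2·16·3.770·sin(180°/16) = 23.53 mm); Taking the first minus the rest: starting from the r=12 cylinder, the r=10.5 sphere at (-1, 6.5) lies wholly inside it (removes its full 43.50 mm² and its 23.53 mm outline becomes a hole wall) — boundary (outer + 1 inner loop) = 98.45 mm. So its perimeter = 98.45 mm. Layer 83 (z = 8.3): the cylinder: section is a regular 16-gon, circumradius r=12 (perimeter = 2·16·12.000·sin(180°/16) = 74.91 mm); the r=10.5 sphere at (-1, 6.5) slices to a regular 16-gon of circumradius 2.040 (√(r²−h²) with h=10.3 from center) (perimeter = 2·16·2.040·sin(180°/16) = 12.73 mm); Taking the first minus the rest: starting from the r=12 cylinder, the r=10.5 sphere at (-1, 6.5) lies wholly inside it (removes its full 12.74 mm² and its 12.73 mm outline becomes a hole wall) — boundary (outer + 1 inner loop) = 87.65 mm. So its perimeter = 87.65 mm. Layer 78 is larger (98.45 vs 87.65 mm).

layer 78 (z = 7.8 mm)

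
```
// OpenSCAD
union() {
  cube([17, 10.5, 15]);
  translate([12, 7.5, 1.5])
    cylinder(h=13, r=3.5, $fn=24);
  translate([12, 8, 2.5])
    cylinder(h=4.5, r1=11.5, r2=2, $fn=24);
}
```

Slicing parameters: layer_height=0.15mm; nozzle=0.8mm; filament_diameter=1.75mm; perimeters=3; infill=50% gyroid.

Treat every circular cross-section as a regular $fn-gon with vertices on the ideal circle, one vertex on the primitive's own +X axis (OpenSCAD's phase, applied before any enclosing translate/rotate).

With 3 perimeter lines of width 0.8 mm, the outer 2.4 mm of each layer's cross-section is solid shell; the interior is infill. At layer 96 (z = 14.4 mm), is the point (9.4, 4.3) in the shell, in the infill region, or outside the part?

At z = 14.4 mm: the cube (footprint 17×10.5) is included at this height; the cylinder at (12, 7.5): section is a regular 24-gon, circumradius r=3.5; the cone at (12, 8) is absent (z outside [2.5, 7]); Combining (union): the regions partially overlap (shared area 36.90 mm²), so overlapping operands fuse into one piece — 1 connected region. Overall, the cross-section is a single solid region. The nearest boundary edge runs (17.00, 0.00)→(0.00, 0.00); distance from the point to it = 4.30 mm. The point is inside the cross-section and 4.30 mm from the nearest boundary — more than the 2.4 mm shell width (3 × 0.8), so it's in the infill interior.

infill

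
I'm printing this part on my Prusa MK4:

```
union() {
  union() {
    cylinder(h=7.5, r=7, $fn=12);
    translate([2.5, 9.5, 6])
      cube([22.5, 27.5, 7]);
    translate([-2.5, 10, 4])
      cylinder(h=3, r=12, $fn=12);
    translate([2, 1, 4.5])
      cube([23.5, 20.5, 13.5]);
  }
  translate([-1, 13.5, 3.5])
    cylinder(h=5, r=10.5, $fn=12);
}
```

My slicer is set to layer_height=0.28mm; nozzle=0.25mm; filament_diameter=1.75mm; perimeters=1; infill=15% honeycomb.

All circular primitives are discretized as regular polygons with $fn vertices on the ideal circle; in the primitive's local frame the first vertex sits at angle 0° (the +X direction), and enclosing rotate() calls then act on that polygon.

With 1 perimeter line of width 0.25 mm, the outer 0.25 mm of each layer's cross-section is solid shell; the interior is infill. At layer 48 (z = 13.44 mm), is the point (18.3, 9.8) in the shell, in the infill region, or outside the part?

At z = 13.44 mm: the cylinder is not intersected at this z (z outside [0, 7.5]); the cube at (2.5, 9.5) is absent (z outside [6, 13]); the cylinder at (-2.5, 10) is absent (z outside [4, 7]); the cube at (2, 1) (footprint 23.5×20.5) is included at this height; Combining (union): only the 23.5×20.5 cube at (2, 1) is present, so the union is just that shape — 1 connected region; the cylinder at (-1, 13.5) is not intersected at this z (z outside [3.5, 8.5]); Combining (union): only the result so far is present, so the union is just that shape — 1 connected region. Overall, the cross-section is a single solid region. The nearest boundary edge runs (25.50, 1.00)→(25.50, 21.50); distance from the point to it = 7.20 mm. The point is inside the cross-section and 7.20 mm from the nearest boundary — more than the 0.25 mm shell width (1 × 0.25), so it's in the infill interior.

infill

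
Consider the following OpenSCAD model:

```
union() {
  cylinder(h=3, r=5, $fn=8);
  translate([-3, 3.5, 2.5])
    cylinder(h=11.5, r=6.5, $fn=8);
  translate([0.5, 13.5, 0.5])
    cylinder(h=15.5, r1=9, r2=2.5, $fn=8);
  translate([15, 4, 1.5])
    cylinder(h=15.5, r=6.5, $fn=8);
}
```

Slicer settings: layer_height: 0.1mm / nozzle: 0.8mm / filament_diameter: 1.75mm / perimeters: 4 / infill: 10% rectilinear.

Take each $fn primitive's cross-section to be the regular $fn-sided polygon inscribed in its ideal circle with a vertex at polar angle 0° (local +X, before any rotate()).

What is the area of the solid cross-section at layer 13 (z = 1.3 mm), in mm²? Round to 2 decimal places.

283.05 mm²

At z = 1.3 mm: the r=5 cylinder contributes a regular 8-gon of circumradius 5 (area = (8/2)·5.000²·sin(360°/8) = 70.71 mm²); the cylinder at (-3, 3.5) is absent (z outside [2.5, 14]); the cone at (0.5, 13.5) (r1=9→r2=2.5) has section circumradius 8.665 here — a regular 8-gon (area = (8/2)·8.665²·sin(360°/8) = 212.34 mm²); the cylinder at (15, 4) is not intersected at this z (z outside [1.5, 17]); Merging all regions: the 2 present regions are separate (no shared area or edge), so areas and boundary lengths simply add and each stays a separate island — area = 283.05 mm². Overall, the cross-section has 2 separate islands. Net area = 283.05 mm².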